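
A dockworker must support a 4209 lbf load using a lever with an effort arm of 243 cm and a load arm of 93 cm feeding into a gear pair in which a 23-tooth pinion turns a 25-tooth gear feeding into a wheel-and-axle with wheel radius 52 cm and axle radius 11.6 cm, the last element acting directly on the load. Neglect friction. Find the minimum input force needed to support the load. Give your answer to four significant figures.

330.6 lbf

Lever MA = effort arm / load arm = 243/93 = 2.6129.
Gear pair MA = 25/23 = 1.087.
Wheel-and-axle MA = R/r = 52/11.6 = 4.4828.
Combined ideal MA = 2.6129 × 1.087 × 4.4828 = 12.732.
Effort = load / MA = 4209 / 12.732 = 330.6 lbf.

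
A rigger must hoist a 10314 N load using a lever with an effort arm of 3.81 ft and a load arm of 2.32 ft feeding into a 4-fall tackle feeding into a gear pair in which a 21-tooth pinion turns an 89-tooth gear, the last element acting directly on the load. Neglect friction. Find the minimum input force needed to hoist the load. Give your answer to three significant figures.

370 N

Lever MA = effort arm / load arm = 3.81/2.32 = 1.6422.
Block-and-tackle MA = number of supporting rope parts = 4.
Gear pair MA = 89/21 = 4.2381.
Combined ideal MA = 1.6422 × 4 × 4.2381 = 27.84.
Effort = load / MA = 10314 / 27.84 = 370.48 N.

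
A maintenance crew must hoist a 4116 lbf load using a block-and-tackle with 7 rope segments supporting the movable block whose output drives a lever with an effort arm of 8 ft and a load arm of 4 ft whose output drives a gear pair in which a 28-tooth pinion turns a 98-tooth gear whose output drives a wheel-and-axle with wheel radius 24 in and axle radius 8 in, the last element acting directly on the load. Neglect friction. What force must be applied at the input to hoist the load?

28 lbf

Block-and-tackle MA = number of supporting rope parts = 7.
Lever MA = effort arm / load arm = 8/4 = 2.
Gear pair MA = 98/28 = 3.5.
Wheel-and-axle MA = R/r = 24/8 = 3.
Combined ideal MA = 7 × 2 × 3.5 × 3 = 147.
Effort = load / MA = 4116 / 147 = 28 lbf.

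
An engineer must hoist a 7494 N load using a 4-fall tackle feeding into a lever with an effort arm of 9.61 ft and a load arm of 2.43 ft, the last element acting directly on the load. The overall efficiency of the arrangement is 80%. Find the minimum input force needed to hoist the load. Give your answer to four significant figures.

Block-and-tackle MA = number of supporting rope parts = 4.
Lever MA = effort arm / load arm = 9.61/2.43 = 3.9547.
Combined ideal MA = 4 × 3.9547 = 15.819.
Actual MA = 15.819 × 0.80 = 12.655.
Effort = load / actual MA = 7494 / 12.655 = 592.17 N.

592.2 N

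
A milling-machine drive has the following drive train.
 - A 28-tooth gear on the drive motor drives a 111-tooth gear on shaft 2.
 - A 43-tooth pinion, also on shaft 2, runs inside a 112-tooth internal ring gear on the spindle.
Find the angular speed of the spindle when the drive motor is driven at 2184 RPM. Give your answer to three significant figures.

212 RPM

gear mesh 111/28 = 3.9643 → 2184/3.9643 = 550.92 RPM
internal gear 112/43 = 2.6047 → 550.92/2.6047 = 211.51 RPM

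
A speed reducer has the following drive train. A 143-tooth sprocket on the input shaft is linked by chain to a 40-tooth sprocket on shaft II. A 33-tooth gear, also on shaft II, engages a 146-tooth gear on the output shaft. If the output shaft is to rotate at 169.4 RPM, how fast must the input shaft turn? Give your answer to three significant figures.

Overall ratio R = 0.27972 × 4.4242 = 1.2376.
Required input speed = output speed × R = 169.4 × 1.2376 = 209.64 RPM.

210 RPM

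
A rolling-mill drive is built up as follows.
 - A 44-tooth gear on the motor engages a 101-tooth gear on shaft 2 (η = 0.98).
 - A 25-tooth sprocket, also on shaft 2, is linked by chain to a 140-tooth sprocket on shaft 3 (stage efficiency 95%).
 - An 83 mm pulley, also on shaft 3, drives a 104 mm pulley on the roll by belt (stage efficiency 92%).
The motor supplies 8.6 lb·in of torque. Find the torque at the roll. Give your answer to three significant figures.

119 lb·in

Gear mesh: ratio = 101/44 = 2.2955; torque at shaft 2 = 8.6 × 2.2955 × 0.98 = 19.346 lb·in.
Chain: ratio = 140/25 = 5.6; torque at shaft 3 = 19.346 × 5.6 × 0.95 = 102.92 lb·in.
Belt: ratio = 104/83 = 1.253; torque at the roll = 102.92 × 1.253 × 0.92 = 118.64 lb·in.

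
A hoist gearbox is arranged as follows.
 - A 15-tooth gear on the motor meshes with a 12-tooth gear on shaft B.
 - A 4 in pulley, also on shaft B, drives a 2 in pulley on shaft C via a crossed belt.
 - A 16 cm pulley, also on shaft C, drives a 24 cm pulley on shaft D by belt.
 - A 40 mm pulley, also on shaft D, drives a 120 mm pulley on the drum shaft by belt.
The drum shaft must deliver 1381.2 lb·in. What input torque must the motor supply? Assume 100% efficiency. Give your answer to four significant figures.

Overall ratio R = 0.8 × 0.5 × 1.5 × 3 = 1.8.
Input torque = output torque / R = 1381.2 / 1.8 = 767.33 lb·in.

767.3 lb·in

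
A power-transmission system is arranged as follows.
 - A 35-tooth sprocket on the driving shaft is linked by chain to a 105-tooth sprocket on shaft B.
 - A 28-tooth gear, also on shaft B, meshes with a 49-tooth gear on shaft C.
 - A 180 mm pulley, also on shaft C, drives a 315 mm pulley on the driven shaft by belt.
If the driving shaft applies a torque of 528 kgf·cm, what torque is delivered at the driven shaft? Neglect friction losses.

After the chain (105/35): 528 × 3 = 1584 kgf·cm
After the gear mesh (49/28): 1584 × 1.75 = 2772 kgf·cm
After the belt (315/180): 2772 × 1.75 = 4851 kgf·cm

4851 kgf·cm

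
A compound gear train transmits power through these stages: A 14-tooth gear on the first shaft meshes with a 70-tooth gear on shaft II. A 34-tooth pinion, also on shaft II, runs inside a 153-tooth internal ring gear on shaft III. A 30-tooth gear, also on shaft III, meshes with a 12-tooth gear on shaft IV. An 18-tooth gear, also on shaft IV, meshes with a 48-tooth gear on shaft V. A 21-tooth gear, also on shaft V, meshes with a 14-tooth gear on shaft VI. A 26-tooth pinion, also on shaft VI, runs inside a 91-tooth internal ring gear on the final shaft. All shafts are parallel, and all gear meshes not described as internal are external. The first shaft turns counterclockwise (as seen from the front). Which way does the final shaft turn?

counterclockwise

the first shaft → shaft II: external mesh, 1 reversal → CW.
shaft II → shaft III: internal mesh, same direction → CW.
shaft III → shaft IV: external mesh, 1 reversal → CCW.
shaft IV → shaft V: external mesh, 1 reversal → CW.
shaft V → shaft VI: external mesh, 1 reversal → CCW.
shaft VI → the final shaft: internal mesh, same direction → CCW.
4 reversals in total — an even number — so the final shaft turns the same way as the first shaft.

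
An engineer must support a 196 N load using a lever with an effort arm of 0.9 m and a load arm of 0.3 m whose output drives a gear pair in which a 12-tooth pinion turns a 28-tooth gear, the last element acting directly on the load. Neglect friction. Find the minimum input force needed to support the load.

Lever MA = effort arm / load arm = 0.9/0.3 = 3.
Gear pair MA = 28/12 = 2.3333.
Combined ideal MA = 3 × 2.3333 = 7.
Effort = load / MA = 196 / 7 = 28 N.

28 N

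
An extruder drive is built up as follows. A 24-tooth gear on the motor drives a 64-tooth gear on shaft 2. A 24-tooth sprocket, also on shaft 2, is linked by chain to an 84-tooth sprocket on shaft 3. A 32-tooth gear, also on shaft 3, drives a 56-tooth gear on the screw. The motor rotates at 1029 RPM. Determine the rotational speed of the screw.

63 RPM

gear mesh 64/24 = 2.6667 → 1029/2.6667 = 385.88 RPM
chain 84/24 = 3.5 → 385.88/3.5 = 110.25 RPM
gear mesh 56/32 = 1.75 → 110.25/1.75 = 63 RPM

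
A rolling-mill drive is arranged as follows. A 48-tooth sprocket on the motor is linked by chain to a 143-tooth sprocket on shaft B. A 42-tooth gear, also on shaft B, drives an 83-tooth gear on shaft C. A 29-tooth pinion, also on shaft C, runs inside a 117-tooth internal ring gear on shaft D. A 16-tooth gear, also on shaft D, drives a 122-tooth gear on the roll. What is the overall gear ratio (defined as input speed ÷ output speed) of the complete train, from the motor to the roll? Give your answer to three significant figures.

181

Each stage contributes driven/driver: chain 143/48 = 2.9792, gear mesh 83/42 = 1.9762, internal gear 117/29 = 4.0345, gear mesh 122/16 = 7.625.
Overall: 2.9792 × 1.9762 × 4.0345 × 7.625 = 181.11.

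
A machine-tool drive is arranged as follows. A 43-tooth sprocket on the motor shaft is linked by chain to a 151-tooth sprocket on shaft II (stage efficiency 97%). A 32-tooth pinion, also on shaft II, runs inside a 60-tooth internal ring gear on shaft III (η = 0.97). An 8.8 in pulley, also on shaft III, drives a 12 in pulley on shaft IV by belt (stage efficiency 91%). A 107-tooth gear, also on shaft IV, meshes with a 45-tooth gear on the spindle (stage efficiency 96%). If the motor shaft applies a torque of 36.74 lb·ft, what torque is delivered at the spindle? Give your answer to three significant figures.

114 lb·ft

After the chain (151/43): 36.74 × 3.5116 × 0.97 = 125.15 lb·ft
After the internal gear (60/32): 125.15 × 1.875 × 0.97 = 227.61 lb·ft
After the belt (12/8.8): 227.61 × 1.3636 × 0.91 = 282.44 lb·ft
After the gear mesh (45/107): 282.44 × 0.42056 × 0.96 = 114.03 lb·ft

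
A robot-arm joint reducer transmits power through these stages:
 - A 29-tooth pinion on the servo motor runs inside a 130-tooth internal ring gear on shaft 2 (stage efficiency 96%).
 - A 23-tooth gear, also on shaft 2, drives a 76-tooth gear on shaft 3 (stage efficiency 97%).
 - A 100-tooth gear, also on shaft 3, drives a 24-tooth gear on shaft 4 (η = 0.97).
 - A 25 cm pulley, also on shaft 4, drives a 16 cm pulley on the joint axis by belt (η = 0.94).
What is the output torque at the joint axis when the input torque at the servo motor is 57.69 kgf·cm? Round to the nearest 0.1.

111.4 kgf·cm

Internal gear: ratio = 130/29 = 4.4828; torque at shaft 2 = 57.69 × 4.4828 × 0.96 = 248.27 kgf·cm.
Gear mesh: ratio = 76/23 = 3.3043; torque at shaft 3 = 248.27 × 3.3043 × 0.97 = 795.75 kgf·cm.
Gear mesh: ratio = 24/100 = 0.24; torque at shaft 4 = 795.75 × 0.24 × 0.97 = 185.25 kgf·cm.
Belt: ratio = 16/25 = 0.64; torque at the joint axis = 185.25 × 0.64 × 0.94 = 111.45 kgf·cm.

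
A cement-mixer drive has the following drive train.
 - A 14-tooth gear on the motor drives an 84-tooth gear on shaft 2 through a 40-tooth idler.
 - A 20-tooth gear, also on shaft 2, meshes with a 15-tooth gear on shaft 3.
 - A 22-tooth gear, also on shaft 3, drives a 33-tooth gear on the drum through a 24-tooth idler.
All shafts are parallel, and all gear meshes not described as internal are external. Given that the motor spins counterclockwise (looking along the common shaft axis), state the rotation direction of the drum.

clockwise

the motor → shaft 2: driver → idler → driven is 2 external meshes, 2 reversals → CCW.
shaft 2 → shaft 3: external mesh, 1 reversal → CW.
shaft 3 → the drum: driver → idler → driven is 2 external meshes, 2 reversals → CW.
5 reversals in total — an odd number — so the drum turns opposite to the motor.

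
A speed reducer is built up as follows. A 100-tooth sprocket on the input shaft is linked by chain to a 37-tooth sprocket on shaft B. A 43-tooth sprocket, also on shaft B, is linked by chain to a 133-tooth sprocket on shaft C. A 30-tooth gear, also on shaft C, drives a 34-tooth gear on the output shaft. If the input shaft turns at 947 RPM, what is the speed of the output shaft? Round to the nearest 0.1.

Chain: ratio = 37/100 = 0.37, so shaft B turns at 947 / 0.37 = 2559.5 RPM.
Chain: ratio = 133/43 = 3.093, so shaft C turns at 2559.5 / 3.093 = 827.49 RPM.
Gear mesh: ratio = 34/30 = 1.1333, so the output shaft turns at 827.49 / 1.1333 = 730.14 RPM.

730.1 RPM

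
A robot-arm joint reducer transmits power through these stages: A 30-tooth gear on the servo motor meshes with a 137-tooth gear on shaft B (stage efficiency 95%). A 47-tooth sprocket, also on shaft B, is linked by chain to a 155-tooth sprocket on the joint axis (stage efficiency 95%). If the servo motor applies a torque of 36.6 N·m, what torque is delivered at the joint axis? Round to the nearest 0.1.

After the gear mesh (137/30): 36.6 × 4.5667 × 0.95 = 158.78 N·m
After the chain (155/47): 158.78 × 3.2979 × 0.95 = 497.46 N·m

497.5 N·m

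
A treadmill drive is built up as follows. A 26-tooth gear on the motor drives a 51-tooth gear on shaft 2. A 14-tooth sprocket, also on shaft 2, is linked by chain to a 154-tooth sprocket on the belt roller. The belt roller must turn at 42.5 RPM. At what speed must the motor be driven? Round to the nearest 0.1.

Overall ratio R = 1.9615 × 11 = 21.577.
Required input speed = output speed × R = 42.5 × 21.577 = 917.02 RPM.

917.0 RPM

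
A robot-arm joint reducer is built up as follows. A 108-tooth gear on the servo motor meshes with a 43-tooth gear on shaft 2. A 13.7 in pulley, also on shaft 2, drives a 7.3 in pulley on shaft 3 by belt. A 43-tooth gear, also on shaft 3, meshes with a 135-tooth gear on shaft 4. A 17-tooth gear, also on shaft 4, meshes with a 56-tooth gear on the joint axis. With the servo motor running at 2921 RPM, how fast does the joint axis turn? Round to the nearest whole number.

the servo motor → shaft 2 (gear mesh, 43/108): 2921 ÷ 0.39815 = 7336.5 RPM
shaft 2 → shaft 3 (belt, 7.3/13.7): 7336.5 ÷ 0.53285 = 13768 RPM
shaft 3 → shaft 4 (gear mesh, 135/43): 13768 ÷ 3.1395 = 4385.5 RPM
shaft 4 → the joint axis (gear mesh, 56/17): 4385.5 ÷ 3.2941 = 1331.3 RPM

1331 RPM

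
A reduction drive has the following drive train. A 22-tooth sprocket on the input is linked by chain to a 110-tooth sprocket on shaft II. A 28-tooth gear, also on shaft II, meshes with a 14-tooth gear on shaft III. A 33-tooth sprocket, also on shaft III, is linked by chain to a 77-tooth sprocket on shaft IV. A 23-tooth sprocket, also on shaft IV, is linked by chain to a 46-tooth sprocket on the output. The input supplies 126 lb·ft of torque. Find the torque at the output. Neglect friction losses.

After the chain (110/22): 126 × 5 = 630 lb·ft
After the gear mesh (14/28): 630 × 0.5 = 315 lb·ft
After the chain (77/33): 315 × 2.3333 = 735 lb·ft
After the chain (46/23): 735 × 2 = 1470 lb·ft

1470 lb·ft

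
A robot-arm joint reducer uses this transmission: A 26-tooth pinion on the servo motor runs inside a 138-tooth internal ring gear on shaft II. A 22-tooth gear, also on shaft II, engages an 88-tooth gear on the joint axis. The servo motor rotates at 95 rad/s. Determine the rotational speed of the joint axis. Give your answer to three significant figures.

4.47 rad/s

Internal gear: ratio = 138/26 = 5.3077, so shaft II turns at 95 / 5.3077 = 17.899 rad/s.
Gear mesh: ratio = 88/22 = 4, so the joint axis turns at 17.899 / 4 = 4.4746 rad/s.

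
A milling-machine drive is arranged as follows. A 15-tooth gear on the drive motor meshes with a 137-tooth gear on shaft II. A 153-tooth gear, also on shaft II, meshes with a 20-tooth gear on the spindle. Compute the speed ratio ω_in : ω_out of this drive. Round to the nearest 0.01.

Each stage contributes driven/driver: gear mesh 137/15 = 9.1333, gear mesh 20/153 = 0.13072.
Overall: 9.1333 × 0.13072 = 1.1939.

1.19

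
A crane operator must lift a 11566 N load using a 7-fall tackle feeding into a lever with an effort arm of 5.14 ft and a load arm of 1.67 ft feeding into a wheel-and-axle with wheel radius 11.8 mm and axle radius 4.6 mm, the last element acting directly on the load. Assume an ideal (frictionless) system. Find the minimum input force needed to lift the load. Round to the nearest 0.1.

Block-and-tackle MA = number of supporting rope parts = 7.
Lever MA = effort arm / load arm = 5.14/1.67 = 3.0778.
Wheel-and-axle MA = R/r = 11.8/4.6 = 2.5652.
Combined ideal MA = 7 × 3.0778 × 2.5652 = 55.267.
Effort = load / MA = 11566 / 55.267 = 209.27 N.

209.3 N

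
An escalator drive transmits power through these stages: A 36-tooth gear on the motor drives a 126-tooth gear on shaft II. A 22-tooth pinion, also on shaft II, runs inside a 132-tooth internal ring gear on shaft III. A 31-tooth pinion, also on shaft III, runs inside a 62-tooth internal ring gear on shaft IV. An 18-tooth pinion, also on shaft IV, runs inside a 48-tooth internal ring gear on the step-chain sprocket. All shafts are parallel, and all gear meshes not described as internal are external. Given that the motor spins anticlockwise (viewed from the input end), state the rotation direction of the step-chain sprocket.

the motor → shaft II: external mesh, 1 reversal → CW.
shaft II → shaft III: internal mesh, same direction → CW.
shaft III → shaft IV: internal mesh, same direction → CW.
shaft IV → the step-chain sprocket: internal mesh, same direction → CW.
1 reversal in total — an odd number — so the step-chain sprocket turns opposite to the motor.

clockwise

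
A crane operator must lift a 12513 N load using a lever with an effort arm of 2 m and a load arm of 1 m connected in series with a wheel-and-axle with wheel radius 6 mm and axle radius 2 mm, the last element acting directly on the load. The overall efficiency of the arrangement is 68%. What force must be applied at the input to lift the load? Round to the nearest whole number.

3067 N

Lever MA = effort arm / load arm = 2/1 = 2.
Wheel-and-axle MA = R/r = 6/2 = 3.
Combined ideal MA = 2 × 3 = 6.
Actual MA = 6 × 0.68 = 4.08.
Effort = load / actual MA = 12513 / 4.08 = 3066.9 N.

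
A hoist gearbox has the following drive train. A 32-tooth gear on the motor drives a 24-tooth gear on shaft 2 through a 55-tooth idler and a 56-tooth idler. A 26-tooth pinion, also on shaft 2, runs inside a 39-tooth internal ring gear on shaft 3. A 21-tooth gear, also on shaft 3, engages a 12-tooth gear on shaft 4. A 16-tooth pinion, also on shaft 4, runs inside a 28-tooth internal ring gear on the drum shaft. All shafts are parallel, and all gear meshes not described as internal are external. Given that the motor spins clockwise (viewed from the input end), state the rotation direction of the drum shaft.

the motor → shaft 2: driver → idler → idler → driven is 3 external meshes, 3 reversals → CCW.
shaft 2 → shaft 3: internal mesh, same direction → CCW.
shaft 3 → shaft 4: external mesh, 1 reversal → CW.
shaft 4 → the drum shaft: internal mesh, same direction → CW.
4 reversals in total — an even number — so the drum shaft turns the same way as the motor.

clockwise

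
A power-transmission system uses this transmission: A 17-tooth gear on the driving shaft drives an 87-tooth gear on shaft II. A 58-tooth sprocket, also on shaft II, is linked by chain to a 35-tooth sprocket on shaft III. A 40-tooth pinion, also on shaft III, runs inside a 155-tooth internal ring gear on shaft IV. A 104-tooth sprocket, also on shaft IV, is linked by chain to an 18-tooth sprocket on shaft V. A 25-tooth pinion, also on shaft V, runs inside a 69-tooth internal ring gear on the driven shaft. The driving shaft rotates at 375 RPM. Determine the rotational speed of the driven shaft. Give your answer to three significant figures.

Gear mesh: ratio = 87/17 = 5.1176, so shaft II turns at 375 / 5.1176 = 73.276 RPM.
Chain: ratio = 35/58 = 0.60345, so shaft III turns at 73.276 / 0.60345 = 121.43 RPM.
Internal gear: ratio = 155/40 = 3.875, so shaft IV turns at 121.43 / 3.875 = 31.336 RPM.
Chain: ratio = 18/104 = 0.17308, so shaft V turns at 31.336 / 0.17308 = 181.05 RPM.
Internal gear: ratio = 69/25 = 2.76, so the driven shaft turns at 181.05 / 2.76 = 65.6 RPM.

65.6 RPM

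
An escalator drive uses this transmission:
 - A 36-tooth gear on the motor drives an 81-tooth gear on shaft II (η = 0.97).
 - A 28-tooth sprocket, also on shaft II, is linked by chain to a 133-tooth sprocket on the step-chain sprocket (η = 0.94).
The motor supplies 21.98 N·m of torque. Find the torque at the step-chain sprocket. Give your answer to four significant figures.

214.2 N·m

After the gear mesh (81/36): 21.98 × 2.25 × 0.97 = 47.971 N·m
After the chain (133/28): 47.971 × 4.75 × 0.94 = 214.19 N·m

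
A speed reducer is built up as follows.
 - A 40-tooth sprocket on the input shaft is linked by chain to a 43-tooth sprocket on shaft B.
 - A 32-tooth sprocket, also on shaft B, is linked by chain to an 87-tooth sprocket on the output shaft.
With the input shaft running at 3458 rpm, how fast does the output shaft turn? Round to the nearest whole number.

chain 43/40 = 1.075 → 3458/1.075 = 3216.7 rpm
chain 87/32 = 2.7188 → 3216.7/2.7188 = 1183.2 rpm

1183 rpm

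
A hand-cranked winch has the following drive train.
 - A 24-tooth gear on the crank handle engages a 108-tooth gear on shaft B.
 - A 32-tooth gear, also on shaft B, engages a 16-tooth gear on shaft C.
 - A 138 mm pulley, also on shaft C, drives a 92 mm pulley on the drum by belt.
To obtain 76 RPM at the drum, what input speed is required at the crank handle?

Overall ratio R = 4.5 × 0.5 × 0.66667 = 1.5.
Required input speed = output speed × R = 76 × 1.5 = 114 RPM.

114 RPM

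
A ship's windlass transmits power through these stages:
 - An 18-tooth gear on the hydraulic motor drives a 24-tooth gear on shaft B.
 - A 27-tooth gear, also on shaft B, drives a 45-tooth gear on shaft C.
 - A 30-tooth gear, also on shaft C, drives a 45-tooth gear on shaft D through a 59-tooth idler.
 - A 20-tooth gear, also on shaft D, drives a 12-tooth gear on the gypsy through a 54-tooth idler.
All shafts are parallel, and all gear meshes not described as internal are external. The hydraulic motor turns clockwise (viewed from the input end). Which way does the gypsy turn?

clockwise

the hydraulic motor → shaft B: external mesh, 1 reversal → CCW.
shaft B → shaft C: external mesh, 1 reversal → CW.
shaft C → shaft D: driver → idler → driven is 2 external meshes, 2 reversals → CW.
shaft D → the gypsy: driver → idler → driven is 2 external meshes, 2 reversals → CW.
6 reversals in total — an even number — so the gypsy turns the same way as the hydraulic motor.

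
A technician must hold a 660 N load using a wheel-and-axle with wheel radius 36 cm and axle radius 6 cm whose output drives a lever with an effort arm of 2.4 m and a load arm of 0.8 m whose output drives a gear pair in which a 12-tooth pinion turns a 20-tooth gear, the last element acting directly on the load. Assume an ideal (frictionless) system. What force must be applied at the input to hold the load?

22 N

Wheel-and-axle MA = R/r = 36/6 = 6.
Lever MA = effort arm / load arm = 2.4/0.8 = 3.
Gear pair MA = 20/12 = 1.6667.
Combined ideal MA = 6 × 3 × 1.6667 = 30.
Effort = load / MA = 660 / 30 = 22 N.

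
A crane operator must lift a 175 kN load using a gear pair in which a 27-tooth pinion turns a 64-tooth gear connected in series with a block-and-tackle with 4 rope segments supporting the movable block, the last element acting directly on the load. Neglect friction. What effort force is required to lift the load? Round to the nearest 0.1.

18.5 kN

Gear pair MA = 64/27 = 2.3704.
Block-and-tackle MA = number of supporting rope parts = 4.
Combined ideal MA = 2.3704 × 4 = 9.4815.
Effort = load / MA = 175 / 9.4815 = 18.457 kN.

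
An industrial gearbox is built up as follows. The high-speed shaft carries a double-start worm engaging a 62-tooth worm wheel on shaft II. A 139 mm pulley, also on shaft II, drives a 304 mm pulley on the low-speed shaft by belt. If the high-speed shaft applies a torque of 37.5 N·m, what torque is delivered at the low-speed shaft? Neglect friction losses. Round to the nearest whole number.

Worm: ratio = 62/2 = 31; torque at shaft II = 37.5 × 31 = 1162.5 N·m.
Belt: ratio = 304/139 = 2.1871; torque at the low-speed shaft = 1162.5 × 2.1871 = 2542.4 N·m.

2542 N·m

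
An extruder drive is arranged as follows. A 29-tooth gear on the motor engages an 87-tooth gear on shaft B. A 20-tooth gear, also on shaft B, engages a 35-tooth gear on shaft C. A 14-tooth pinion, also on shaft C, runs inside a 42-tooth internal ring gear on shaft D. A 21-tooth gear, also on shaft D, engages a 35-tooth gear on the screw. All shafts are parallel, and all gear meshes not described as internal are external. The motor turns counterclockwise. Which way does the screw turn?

the motor → shaft B: external mesh, 1 reversal → CW.
shaft B → shaft C: external mesh, 1 reversal → CCW.
shaft C → shaft D: internal mesh, same direction → CCW.
shaft D → the screw: external mesh, 1 reversal → CW.
3 reversals in total — an odd number — so the screw turns opposite to the motor.

clockwise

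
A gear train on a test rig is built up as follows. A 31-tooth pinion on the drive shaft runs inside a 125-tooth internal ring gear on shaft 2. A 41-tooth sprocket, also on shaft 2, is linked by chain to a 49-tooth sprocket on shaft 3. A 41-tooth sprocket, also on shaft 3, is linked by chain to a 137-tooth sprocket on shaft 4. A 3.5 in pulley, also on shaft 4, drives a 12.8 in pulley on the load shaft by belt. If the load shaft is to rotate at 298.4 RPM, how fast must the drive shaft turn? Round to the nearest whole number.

Overall ratio R = 4.0323 × 1.1951 × 3.3415 × 3.6571 = 58.89.
Required input speed = output speed × R = 298.4 × 58.89 = 17573 RPM.

17573 RPM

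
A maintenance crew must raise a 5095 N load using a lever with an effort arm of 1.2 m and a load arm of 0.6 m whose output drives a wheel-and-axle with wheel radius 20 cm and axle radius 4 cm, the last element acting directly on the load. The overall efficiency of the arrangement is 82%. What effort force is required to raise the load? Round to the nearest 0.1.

Lever MA = effort arm / load arm = 1.2/0.6 = 2.
Wheel-and-axle MA = R/r = 20/4 = 5.
Combined ideal MA = 2 × 5 = 10.
Actual MA = 10 × 0.82 = 8.2.
Effort = load / actual MA = 5095 / 8.2 = 621.34 N.

621.3 N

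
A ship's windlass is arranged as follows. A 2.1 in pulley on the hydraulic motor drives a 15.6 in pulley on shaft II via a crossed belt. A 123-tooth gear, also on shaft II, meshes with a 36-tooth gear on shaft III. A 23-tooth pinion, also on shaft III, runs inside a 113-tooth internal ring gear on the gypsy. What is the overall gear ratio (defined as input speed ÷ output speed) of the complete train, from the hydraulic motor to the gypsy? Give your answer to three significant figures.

Each stage contributes driven/driver: belt 15.6/2.1 = 7.4286, gear mesh 36/123 = 0.29268, internal gear 113/23 = 4.913.
Overall: 7.4286 × 0.29268 × 4.913 = 10.682.

10.7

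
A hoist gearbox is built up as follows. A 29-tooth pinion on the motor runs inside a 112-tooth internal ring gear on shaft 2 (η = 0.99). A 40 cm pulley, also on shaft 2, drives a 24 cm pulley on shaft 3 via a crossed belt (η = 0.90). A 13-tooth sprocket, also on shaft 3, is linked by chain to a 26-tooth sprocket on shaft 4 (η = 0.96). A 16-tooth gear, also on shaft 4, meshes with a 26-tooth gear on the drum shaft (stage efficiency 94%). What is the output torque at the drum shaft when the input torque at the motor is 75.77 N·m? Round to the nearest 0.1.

After the internal gear (112/29): 75.77 × 3.8621 × 0.99 = 289.7 N·m
After the belt (24/40): 289.7 × 0.6 × 0.90 = 156.44 N·m
After the chain (26/13): 156.44 × 2 × 0.96 = 300.36 N·m
After the gear mesh (26/16): 300.36 × 1.625 × 0.94 = 458.81 N·m

458.8 N·m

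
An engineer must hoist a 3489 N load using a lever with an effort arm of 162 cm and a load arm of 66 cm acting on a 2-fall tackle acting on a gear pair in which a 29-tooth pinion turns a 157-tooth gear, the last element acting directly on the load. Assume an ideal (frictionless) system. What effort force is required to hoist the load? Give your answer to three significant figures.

131 N

Lever MA = effort arm / load arm = 162/66 = 2.4545.
Block-and-tackle MA = number of supporting rope parts = 2.
Gear pair MA = 157/29 = 5.4138.
Combined ideal MA = 2.4545 × 2 × 5.4138 = 26.577.
Effort = load / MA = 3489 / 26.577 = 131.28 N.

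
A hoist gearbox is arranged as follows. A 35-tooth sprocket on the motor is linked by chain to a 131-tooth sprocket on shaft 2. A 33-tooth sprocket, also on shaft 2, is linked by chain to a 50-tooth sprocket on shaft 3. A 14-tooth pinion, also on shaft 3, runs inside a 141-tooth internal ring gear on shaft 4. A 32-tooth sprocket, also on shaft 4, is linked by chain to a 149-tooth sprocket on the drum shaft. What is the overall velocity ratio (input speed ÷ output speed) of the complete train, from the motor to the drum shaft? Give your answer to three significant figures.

Each stage contributes driven/driver: chain 131/35 = 3.7429, chain 50/33 = 1.5152, internal gear 141/14 = 10.071, chain 149/32 = 4.6562.
Overall: 3.7429 × 1.5152 × 10.071 × 4.6562 = 265.94.

266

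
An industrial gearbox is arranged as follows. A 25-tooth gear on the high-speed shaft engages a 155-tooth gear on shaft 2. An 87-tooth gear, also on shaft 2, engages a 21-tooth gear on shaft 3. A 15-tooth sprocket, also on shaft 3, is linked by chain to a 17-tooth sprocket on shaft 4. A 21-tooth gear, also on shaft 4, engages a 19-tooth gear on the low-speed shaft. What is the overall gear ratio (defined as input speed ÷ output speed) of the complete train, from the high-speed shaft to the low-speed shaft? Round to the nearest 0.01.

1.53

Each stage contributes driven/driver: gear mesh 155/25 = 6.2, gear mesh 21/87 = 0.24138, chain 17/15 = 1.1333, gear mesh 19/21 = 0.90476.
Overall: 6.2 × 0.24138 × 1.1333 × 0.90476 = 1.5346.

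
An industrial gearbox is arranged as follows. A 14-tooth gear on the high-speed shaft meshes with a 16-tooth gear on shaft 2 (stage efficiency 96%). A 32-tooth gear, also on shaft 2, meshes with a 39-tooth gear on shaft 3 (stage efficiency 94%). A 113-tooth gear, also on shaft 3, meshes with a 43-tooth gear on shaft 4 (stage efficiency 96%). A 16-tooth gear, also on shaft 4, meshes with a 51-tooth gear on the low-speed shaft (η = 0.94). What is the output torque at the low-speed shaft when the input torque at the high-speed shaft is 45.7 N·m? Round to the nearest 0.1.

Gear mesh: ratio = 16/14 = 1.1429; torque at shaft 2 = 45.7 × 1.1429 × 0.96 = 50.139 N·m.
Gear mesh: ratio = 39/32 = 1.2188; torque at shaft 3 = 50.139 × 1.2188 × 0.94 = 57.441 N·m.
Gear mesh: ratio = 43/113 = 0.38053; torque at shaft 4 = 57.441 × 0.38053 × 0.96 = 20.984 N·m.
Gear mesh: ratio = 51/16 = 3.1875; torque at the low-speed shaft = 20.984 × 3.1875 × 0.94 = 62.873 N·m.

62.9 N·m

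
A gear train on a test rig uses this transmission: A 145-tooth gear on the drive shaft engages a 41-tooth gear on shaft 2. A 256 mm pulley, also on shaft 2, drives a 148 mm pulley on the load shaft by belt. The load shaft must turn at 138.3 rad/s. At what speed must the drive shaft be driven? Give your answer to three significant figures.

22.6 rad/s

Overall ratio R = 0.28276 × 0.57812 = 0.16347.
Required input speed = output speed × R = 138.3 × 0.16347 = 22.608 rad/s.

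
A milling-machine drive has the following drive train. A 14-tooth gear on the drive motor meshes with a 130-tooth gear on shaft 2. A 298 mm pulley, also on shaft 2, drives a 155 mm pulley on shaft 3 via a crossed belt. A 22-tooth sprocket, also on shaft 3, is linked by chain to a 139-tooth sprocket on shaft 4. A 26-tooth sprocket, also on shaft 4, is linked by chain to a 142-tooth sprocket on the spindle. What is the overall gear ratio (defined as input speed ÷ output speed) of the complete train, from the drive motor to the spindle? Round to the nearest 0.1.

166.7

Each stage contributes driven/driver: gear mesh 130/14 = 9.2857, belt 155/298 = 0.52013, chain 139/22 = 6.3182, chain 142/26 = 5.4615.
Overall: 9.2857 × 0.52013 × 6.3182 × 5.4615 = 166.66.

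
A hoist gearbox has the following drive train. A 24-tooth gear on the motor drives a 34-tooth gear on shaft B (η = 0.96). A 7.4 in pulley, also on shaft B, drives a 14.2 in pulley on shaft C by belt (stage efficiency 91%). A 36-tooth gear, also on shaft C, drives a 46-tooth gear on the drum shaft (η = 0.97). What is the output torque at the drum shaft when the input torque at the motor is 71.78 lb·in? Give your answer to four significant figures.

gear mesh 34/24 = 1.4167 → τ = 71.78·1.4167·0.96 = 97.621 lb·in
belt 14.2/7.4 = 1.9189 → τ = 97.621·1.9189·0.91 = 170.47 lb·in
gear mesh 46/36 = 1.2778 → τ = 170.47·1.2778·0.97 = 211.28 lb·in

211.3 lb·in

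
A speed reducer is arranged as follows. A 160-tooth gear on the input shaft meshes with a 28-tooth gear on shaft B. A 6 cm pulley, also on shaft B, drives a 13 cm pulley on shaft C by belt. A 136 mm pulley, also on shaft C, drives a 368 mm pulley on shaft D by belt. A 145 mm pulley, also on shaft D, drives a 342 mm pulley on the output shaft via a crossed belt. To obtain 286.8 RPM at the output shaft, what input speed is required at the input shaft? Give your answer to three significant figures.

Overall ratio R = 0.175 × 2.1667 × 2.7059 × 2.3586 = 2.4199.
Required input speed = output speed × R = 286.8 × 2.4199 = 694.03 RPM.

694 RPM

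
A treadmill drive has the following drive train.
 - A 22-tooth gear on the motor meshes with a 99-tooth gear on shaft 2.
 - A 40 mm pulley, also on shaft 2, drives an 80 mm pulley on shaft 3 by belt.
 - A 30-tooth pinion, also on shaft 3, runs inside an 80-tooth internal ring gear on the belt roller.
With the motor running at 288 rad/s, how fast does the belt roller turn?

12 rad/s

Gear mesh: ratio = 99/22 = 4.5, so shaft 2 turns at 288 / 4.5 = 64 rad/s.
Belt: ratio = 80/40 = 2, so shaft 3 turns at 64 / 2 = 32 rad/s.
Internal gear: ratio = 80/30 = 2.6667, so the belt roller turns at 32 / 2.6667 = 12 rad/s.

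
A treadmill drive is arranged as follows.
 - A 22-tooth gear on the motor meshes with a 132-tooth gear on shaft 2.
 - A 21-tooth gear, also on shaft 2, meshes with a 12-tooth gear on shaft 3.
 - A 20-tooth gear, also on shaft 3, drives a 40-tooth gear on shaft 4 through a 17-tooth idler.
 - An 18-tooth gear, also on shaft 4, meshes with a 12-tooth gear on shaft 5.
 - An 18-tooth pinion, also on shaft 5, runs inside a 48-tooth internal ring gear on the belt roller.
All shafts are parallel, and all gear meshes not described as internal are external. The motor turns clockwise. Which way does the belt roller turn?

the motor → shaft 2: external mesh, 1 reversal → CCW.
shaft 2 → shaft 3: external mesh, 1 reversal → CW.
shaft 3 → shaft 4: driver → idler → driven is 2 external meshes, 2 reversals → CW.
shaft 4 → shaft 5: external mesh, 1 reversal → CCW.
shaft 5 → the belt roller: internal mesh, same direction → CCW.
5 reversals in total — an odd number — so the belt roller turns opposite to the motor.

counterclockwise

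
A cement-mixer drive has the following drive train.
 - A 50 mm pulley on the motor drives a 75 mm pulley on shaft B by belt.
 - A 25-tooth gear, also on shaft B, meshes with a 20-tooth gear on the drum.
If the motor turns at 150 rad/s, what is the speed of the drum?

Belt: ratio = 75/50 = 1.5, so shaft B turns at 150 / 1.5 = 100 rad/s.
Gear mesh: ratio = 20/25 = 0.8, so the drum turns at 100 / 0.8 = 125 rad/s.

125 rad/s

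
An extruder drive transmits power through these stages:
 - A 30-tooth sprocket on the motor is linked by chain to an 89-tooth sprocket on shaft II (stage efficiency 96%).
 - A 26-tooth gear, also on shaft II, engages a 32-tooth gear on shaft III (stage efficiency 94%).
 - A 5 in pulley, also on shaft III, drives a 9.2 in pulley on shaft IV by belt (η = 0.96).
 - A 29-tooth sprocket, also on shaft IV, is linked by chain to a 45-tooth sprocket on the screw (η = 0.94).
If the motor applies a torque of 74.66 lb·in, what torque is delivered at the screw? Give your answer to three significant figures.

634 lb·in

After the chain (89/30): 74.66 × 2.9667 × 0.96 = 212.63 lb·in
After the gear mesh (32/26): 212.63 × 1.2308 × 0.94 = 246 lb·in
After the belt (9.2/5): 246 × 1.84 × 0.96 = 434.53 lb·in
After the chain (45/29): 434.53 × 1.5517 × 0.94 = 633.82 lb·in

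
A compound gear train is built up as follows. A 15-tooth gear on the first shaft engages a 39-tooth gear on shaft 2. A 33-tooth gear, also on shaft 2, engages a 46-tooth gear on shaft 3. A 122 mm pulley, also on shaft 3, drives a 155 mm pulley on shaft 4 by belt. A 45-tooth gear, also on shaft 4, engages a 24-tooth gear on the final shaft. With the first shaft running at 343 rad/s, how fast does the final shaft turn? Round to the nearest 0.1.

139.7 rad/s

gear mesh 39/15 = 2.6 → 343/2.6 = 131.92 rad/s
gear mesh 46/33 = 1.3939 → 131.92/1.3939 = 94.64 rad/s
belt 155/122 = 1.2705 → 94.64/1.2705 = 74.491 rad/s
gear mesh 24/45 = 0.53333 → 74.491/0.53333 = 139.67 rad/s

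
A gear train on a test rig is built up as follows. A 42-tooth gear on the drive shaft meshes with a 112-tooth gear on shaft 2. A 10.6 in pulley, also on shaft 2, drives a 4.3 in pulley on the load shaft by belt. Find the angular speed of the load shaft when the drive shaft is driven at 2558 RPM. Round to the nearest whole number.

the drive shaft → shaft 2 (gear mesh, 112/42): 2558 ÷ 2.6667 = 959.25 RPM
shaft 2 → the load shaft (belt, 4.3/10.6): 959.25 ÷ 0.40566 = 2364.7 RPM

2365 RPM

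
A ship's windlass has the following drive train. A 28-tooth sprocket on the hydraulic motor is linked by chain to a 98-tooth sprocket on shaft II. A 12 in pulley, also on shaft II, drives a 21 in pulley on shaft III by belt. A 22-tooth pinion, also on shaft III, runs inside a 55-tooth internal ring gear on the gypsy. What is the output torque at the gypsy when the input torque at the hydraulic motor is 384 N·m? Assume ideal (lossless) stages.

5880 N·m

Chain: ratio = 98/28 = 3.5; torque at shaft II = 384 × 3.5 = 1344 N·m.
Belt: ratio = 21/12 = 1.75; torque at shaft III = 1344 × 1.75 = 2352 N·m.
Internal gear: ratio = 55/22 = 2.5; torque at the gypsy = 2352 × 2.5 = 5880 N·m.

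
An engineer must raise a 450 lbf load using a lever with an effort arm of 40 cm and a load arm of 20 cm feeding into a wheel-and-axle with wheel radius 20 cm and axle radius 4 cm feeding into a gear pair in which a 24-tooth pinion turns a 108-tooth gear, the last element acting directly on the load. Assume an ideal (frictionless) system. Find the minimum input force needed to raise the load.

10 lbf

Lever MA = effort arm / load arm = 40/20 = 2.
Wheel-and-axle MA = R/r = 20/4 = 5.
Gear pair MA = 108/24 = 4.5.
Combined ideal MA = 2 × 5 × 4.5 = 45.
Effort = load / MA = 450 / 45 = 10 lbf.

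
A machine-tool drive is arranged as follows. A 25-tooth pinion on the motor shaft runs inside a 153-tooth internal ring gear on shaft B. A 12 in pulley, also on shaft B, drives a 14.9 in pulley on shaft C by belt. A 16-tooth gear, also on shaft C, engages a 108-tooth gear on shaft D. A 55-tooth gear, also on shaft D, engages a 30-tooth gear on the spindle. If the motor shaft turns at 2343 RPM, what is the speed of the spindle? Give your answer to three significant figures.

internal gear 153/25 = 6.12 → 2343/6.12 = 382.84 RPM
belt 14.9/12 = 1.2417 → 382.84/1.2417 = 308.33 RPM
gear mesh 108/16 = 6.75 → 308.33/6.75 = 45.679 RPM
gear mesh 30/55 = 0.54545 → 45.679/0.54545 = 83.744 RPM

83.7 RPM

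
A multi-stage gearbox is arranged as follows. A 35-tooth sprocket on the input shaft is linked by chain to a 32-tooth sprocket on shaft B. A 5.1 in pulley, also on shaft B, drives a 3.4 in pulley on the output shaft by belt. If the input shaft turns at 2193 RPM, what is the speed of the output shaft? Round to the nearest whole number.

chain 32/35 = 0.91429 → 2193/0.91429 = 2398.6 RPM
belt 3.4/5.1 = 0.66667 → 2398.6/0.66667 = 3597.9 RPM

3598 RPM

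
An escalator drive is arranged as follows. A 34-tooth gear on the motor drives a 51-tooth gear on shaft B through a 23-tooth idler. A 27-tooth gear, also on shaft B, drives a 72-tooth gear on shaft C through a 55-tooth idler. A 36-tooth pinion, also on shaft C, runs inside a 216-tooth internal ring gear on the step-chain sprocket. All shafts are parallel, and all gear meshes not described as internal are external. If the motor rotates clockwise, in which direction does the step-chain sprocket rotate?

the motor → shaft B: driver → idler → driven is 2 external meshes, 2 reversals → CW.
shaft B → shaft C: driver → idler → driven is 2 external meshes, 2 reversals → CW.
shaft C → the step-chain sprocket: internal mesh, same direction → CW.
4 reversals in total — an even number — so the step-chain sprocket turns the same way as the motor.

clockwise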